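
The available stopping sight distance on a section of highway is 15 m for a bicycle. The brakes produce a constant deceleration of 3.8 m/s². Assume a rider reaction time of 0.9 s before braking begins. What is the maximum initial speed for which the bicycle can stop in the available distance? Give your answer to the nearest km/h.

Maximum speed ≈ 28 km/h

Stopping distance: v·t_r + v²/(2a) = 15 with t_r = 0.9 s and a = 3.800 m/s².
So v² + 6.840 v − 114.00 = 0.
Positive root: v = −a·t_r + √((a·t_r)² + 2a·d) = −3.420 + √(11.696 + 114.00) = 7.7914 m/s.
7.7914 m/s × 3.6 = 28.049 km/h.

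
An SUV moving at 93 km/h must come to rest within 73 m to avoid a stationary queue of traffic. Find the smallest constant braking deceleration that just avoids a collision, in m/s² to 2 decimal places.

Required deceleration ≈ 4.57 m/s²

93 km/h ÷ 3.6 = 25.8333 m/s.
v² = 2a·d ⇒ a = v²/(2d) = 25.8333² / (2 × 73.000) = 667.359 / 146.000 = 4.5710 m/s².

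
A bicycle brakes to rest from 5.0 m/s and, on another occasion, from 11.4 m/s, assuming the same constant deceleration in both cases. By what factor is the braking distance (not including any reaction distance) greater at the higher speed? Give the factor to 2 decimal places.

Braking distance d = v²/(2a), so with a fixed, d ∝ v².
Factor = (11.4/5.0)² = 2.2800² = 5.1984.

Factor ≈ 5.20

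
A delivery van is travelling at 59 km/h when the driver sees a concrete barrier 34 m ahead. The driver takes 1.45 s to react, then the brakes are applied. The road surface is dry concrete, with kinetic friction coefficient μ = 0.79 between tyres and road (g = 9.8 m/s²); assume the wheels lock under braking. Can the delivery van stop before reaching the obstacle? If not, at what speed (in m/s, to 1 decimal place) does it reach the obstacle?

No — it strikes the obstacle at 10.5 m/s

59 km/h ÷ 3.6 = 16.3889 m/s.
a = μg = 0.79 × 9.8 = 7.742 m/s².
Reaction distance = 16.3889 × 1.45 = 23.764 m.
Braking distance needed to stop: v²/(2a) = 268.596 / 15.484 = 17.347 m, so total needed = 23.764 + 17.347 = 41.111 m > 34 m — it cannot stop.
Distance remaining when braking begins: 34 − 23.764 = 10.236 m.
v² = v₀² − 2a·d = 268.596 − 2 × 7.742 × 10.236 = 110.102 m²/s².
v = √110.102 = 10.493 m/s.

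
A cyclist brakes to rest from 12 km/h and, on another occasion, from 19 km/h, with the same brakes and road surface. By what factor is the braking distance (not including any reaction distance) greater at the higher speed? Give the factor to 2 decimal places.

Factor ≈ 2.51

Braking distance d = v²/(2a), so with a fixed, d ∝ v².
Factor = (19/12)² = 1.5833² = 2.5068.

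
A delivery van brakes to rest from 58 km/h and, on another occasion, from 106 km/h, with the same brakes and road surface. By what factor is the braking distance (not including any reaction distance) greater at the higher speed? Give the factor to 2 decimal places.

Factor ≈ 3.34

Braking distance d = v²/(2a), so with a fixed, d ∝ v².
Factor = (106/58)² = 1.8276² = 3.3401.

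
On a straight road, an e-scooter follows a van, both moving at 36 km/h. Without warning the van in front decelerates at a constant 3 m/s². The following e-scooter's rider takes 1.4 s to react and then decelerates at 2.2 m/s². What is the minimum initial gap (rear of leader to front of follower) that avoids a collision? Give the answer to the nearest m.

36 km/h ÷ 3.6 = 10.0000 m/s.
Leader travels v²/(2a_L) = 100.000 / 6.000 = 16.667 m before stopping.
Follower covers v·t_r = 10.0000 × 1.4 = 14.000 m while reacting, then v²/(2a_F) = 100.000 / 4.400 = 22.727 m while braking, for a total of 14.000 + 22.727 = 36.727 m.
Since a_F ≤ a_L and the follower starts braking later, the follower is never slower than the leader, so the closest approach is when both have stopped.
Minimum gap = 36.727 − 16.667 = 20.060 m.

Minimum gap ≈ 20 m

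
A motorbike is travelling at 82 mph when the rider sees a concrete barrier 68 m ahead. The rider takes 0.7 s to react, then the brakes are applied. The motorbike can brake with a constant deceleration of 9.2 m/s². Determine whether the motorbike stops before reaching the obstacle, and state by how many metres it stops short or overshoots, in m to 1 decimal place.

No — it overshoots by 30.7 m

82 mph × 0.44704 = 36.6573 m/s.
Reaction distance = 36.6573 × 0.7 = 25.660 m.
Braking distance = v²/(2a) = 1343.758 / 18.400 = 73.030 m.
Total stopping distance = 25.660 + 73.030 = 98.690 m, vs 68 m available — it cannot stop in time and overshoots by 98.690 − 68 = 30.690 m.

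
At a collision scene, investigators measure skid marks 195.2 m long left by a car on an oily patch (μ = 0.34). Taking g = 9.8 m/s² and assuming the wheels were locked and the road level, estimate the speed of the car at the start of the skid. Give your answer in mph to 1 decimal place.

Initial speed ≈ 80.7 mph

Deceleration a = μg = 0.34 × 9.8 = 3.332 m/s².
v = √(2a·d) = √(2 × 3.332 × 195.2) = √1300.813 = 36.0668 m/s.
= 36.0668 ÷ 0.44704 = 80.679 mph.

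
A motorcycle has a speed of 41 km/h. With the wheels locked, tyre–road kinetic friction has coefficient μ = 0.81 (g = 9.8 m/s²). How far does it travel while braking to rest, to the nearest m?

Braking distance ≈ 8 m

41 km/h ÷ 3.6 = 11.3889 m/s.
a = μg = 0.81 × 9.8 = 7.938 m/s².
Braking distance = v²/(2a) = 11.3889² / (2 × 7.938) = 129.707 / 15.876 = 8.170 m.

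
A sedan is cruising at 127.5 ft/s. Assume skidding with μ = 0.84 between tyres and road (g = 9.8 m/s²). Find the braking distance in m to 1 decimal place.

Braking distance ≈ 91.7 m

127.5 ft/s × 0.3048 = 38.8620 m/s.
a = μg = 0.84 × 9.8 = 8.232 m/s².
Braking distance = v²/(2a) = 38.8620² / (2 × 8.232) = 1510.255 / 16.464 = 91.731 m.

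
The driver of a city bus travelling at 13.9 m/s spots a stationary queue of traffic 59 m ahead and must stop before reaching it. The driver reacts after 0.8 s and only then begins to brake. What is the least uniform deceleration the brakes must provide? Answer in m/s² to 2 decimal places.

Distance covered during reaction = 13.9000 × 0.8 = 11.120 m.
Distance available for braking: 59 − 11.120 = 47.880 m.
v² = 2a·d ⇒ a = v²/(2d) = 13.9000² / (2 × 47.880) = 193.210 / 95.760 = 2.0176 m/s².

Required deceleration ≈ 2.02 m/s²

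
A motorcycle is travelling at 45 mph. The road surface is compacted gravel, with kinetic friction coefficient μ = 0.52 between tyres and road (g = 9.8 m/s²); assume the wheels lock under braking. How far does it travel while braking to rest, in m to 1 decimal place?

45 mph × 0.44704 = 20.1168 m/s.
a = μg = 0.52 × 9.8 = 5.096 m/s².
Braking distance = v²/(2a) = 20.1168² / (2 × 5.096) = 404.686 / 10.192 = 39.706 m.

Braking distance ≈ 39.7 m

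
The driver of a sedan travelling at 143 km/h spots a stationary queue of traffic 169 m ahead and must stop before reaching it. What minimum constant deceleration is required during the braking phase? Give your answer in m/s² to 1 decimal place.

Required deceleration ≈ 4.7 m/s²

143 km/h ÷ 3.6 = 39.7222 m/s.
v² = 2a·d ⇒ a = v²/(2d) = 39.7222² / (2 × 169.000) = 1577.853 / 338.000 = 4.6682 m/s².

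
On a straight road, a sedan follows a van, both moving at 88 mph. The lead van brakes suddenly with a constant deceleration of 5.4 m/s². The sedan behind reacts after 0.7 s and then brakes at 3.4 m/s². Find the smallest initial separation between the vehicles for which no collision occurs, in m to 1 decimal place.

88 mph × 0.44704 = 39.3395 m/s.
Leader travels v²/(2a_L) = 1547.596 / 10.800 = 143.296 m before stopping.
Follower covers v·t_r = 39.3395 × 0.7 = 27.538 m while reacting, then v²/(2a_F) = 1547.596 / 6.800 = 227.588 m while braking, for a total of 27.538 + 227.588 = 255.126 m.
Since a_F ≤ a_L and the follower starts braking later, the follower is never slower than the leader, so the closest approach is when both have stopped.
Minimum gap = 255.126 − 143.296 = 111.830 m.

Minimum gap ≈ 111.8 m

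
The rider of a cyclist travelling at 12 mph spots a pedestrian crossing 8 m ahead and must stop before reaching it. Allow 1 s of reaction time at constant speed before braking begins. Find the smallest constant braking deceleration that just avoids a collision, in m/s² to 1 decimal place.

12 mph × 0.44704 = 5.3645 m/s.
Distance covered during reaction = 5.3645 × 1 = 5.364 m.
Distance available for braking: 8 − 5.364 = 2.636 m.
v² = 2a·d ⇒ a = v²/(2d) = 5.3645² / (2 × 2.636) = 28.778 / 5.272 = 5.4586 m/s².

Required deceleration ≈ 5.5 m/s²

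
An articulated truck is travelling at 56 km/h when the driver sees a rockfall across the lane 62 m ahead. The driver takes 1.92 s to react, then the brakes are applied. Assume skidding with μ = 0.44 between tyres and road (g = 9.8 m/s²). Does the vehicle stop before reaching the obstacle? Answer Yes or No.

Yes

56 km/h ÷ 3.6 = 15.5556 m/s.
a = μg = 0.44 × 9.8 = 4.312 m/s².
Reaction distance = 15.5556 × 1.92 = 29.867 m.
Braking distance = v²/(2a) = 241.977 / 8.624 = 28.059 m.
Total stopping distance = 29.867 + 28.059 = 57.926 m, vs 62 m available — it stops with 62 − 57.926 = 4.074 m to spare.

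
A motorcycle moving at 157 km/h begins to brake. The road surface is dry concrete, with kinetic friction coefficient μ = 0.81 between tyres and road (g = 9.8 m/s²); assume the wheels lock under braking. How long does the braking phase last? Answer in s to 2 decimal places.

157 km/h ÷ 3.6 = 43.6111 m/s.
a = μg = 0.81 × 9.8 = 7.938 m/s².
Braking time = v/a = 43.6111 / 7.938 = 5.494 s.

Braking time ≈ 5.49 s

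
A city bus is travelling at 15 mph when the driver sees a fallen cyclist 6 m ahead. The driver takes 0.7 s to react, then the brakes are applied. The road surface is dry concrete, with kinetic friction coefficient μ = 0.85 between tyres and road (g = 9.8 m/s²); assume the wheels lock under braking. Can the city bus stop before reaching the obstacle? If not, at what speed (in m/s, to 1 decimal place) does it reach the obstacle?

No — it strikes the obstacle at 4.8 m/s

15 mph × 0.44704 = 6.7056 m/s.
a = μg = 0.85 × 9.8 = 8.330 m/s².
Reaction distance = 6.7056 × 0.7 = 4.694 m.
Braking distance needed to stop: v²/(2a) = 44.965 / 16.660 = 2.699 m, so total needed = 4.694 + 2.699 = 7.393 m > 6 m — it cannot stop.
Distance remaining when braking begins: 6 − 4.694 = 1.306 m.
v² = v₀² − 2a·d = 44.965 − 2 × 8.330 × 1.306 = 23.207 m²/s².
v = √23.207 = 4.817 m/s.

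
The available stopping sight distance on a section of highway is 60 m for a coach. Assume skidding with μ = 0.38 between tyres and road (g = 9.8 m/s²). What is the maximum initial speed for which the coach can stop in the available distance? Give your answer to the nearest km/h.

a = μg = 0.38 × 9.8 = 3.724 m/s².
v²/(2a) = d ⇒ v = √(2 × 3.724 × 60) = √446.88 = 21.1395 m/s.
21.1395 m/s × 3.6 = 76.102 km/h.

Maximum speed ≈ 76 km/h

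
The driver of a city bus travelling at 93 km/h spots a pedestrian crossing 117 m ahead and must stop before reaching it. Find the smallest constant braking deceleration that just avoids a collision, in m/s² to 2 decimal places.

Required deceleration ≈ 2.85 m/s²

93 km/h ÷ 3.6 = 25.8333 m/s.
v² = 2a·d ⇒ a = v²/(2d) = 25.8333² / (2 × 117.000) = 667.359 / 234.000 = 2.8520 m/s².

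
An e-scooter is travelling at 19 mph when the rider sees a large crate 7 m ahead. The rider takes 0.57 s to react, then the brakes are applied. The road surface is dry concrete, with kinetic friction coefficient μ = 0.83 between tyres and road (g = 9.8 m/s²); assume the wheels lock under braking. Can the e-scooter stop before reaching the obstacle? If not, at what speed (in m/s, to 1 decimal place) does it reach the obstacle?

No — it strikes the obstacle at 6.1 m/s

19 mph × 0.44704 = 8.4938 m/s.
a = μg = 0.83 × 9.8 = 8.134 m/s².
Reaction distance = 8.4938 × 0.57 = 4.841 m.
Braking distance needed to stop: v²/(2a) = 72.145 / 16.268 = 4.435 m, so total needed = 4.841 + 4.435 = 9.276 m > 7 m — it cannot stop.
Distance remaining when braking begins: 7 − 4.841 = 2.159 m.
v² = v₀² − 2a·d = 72.145 − 2 × 8.134 × 2.159 = 37.022 m²/s².
v = √37.022 = 6.085 m/s.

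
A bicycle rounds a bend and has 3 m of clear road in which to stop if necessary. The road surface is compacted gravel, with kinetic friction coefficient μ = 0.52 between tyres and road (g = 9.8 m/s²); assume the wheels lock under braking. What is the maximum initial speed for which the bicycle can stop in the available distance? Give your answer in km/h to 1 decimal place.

Maximum speed ≈ 19.9 km/h

a = μg = 0.52 × 9.8 = 5.096 m/s².
v²/(2a) = d ⇒ v = √(2 × 5.096 × 3) = √30.58 = 5.5299 m/s.
5.5299 m/s × 3.6 = 19.908 km/h.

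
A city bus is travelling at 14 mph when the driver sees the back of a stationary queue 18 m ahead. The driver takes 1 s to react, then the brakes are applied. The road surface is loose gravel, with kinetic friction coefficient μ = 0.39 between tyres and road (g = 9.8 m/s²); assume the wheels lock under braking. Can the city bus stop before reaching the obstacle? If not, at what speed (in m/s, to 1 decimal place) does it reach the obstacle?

Yes — it stops about 6.6 m short of the obstacle, so it never reaches it

14 mph × 0.44704 = 6.2586 m/s.
a = μg = 0.39 × 9.8 = 3.822 m/s².
Reaction distance = 6.2586 × 1 = 6.259 m.
Braking distance = v²/(2a) = 39.170 / 7.644 = 5.124 m.
Total stopping distance = 6.259 + 5.124 = 11.383 m, vs 18 m available — it stops with 18 − 11.383 = 6.617 m to spare.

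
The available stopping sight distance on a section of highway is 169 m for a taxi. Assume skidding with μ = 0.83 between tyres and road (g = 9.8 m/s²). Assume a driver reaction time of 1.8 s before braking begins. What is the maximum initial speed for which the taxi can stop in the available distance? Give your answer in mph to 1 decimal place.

a = μg = 0.83 × 9.8 = 8.134 m/s².
Stopping distance: v·t_r + v²/(2a) = 169 with t_r = 1.8 s and a = 8.134 m/s².
So v² + 29.282 v − 2749.29 = 0.
Positive root: v = −a·t_r + √((a·t_r)² + 2a·d) = −14.641 + √(214.359 + 2749.29) = 39.7984 m/s.
39.7984 m/s ÷ 0.44704 = 89.026 mph.

Maximum speed ≈ 89.0 mph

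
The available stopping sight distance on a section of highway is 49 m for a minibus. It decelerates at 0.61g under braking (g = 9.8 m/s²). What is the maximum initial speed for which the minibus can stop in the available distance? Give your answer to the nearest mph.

a = 0.61 × 9.8 = 5.978 m/s².
v²/(2a) = d ⇒ v = √(2 × 5.978 × 49) = √585.84 = 24.2041 m/s.
24.2041 m/s ÷ 0.44704 = 54.143 mph.

Maximum speed ≈ 54 mph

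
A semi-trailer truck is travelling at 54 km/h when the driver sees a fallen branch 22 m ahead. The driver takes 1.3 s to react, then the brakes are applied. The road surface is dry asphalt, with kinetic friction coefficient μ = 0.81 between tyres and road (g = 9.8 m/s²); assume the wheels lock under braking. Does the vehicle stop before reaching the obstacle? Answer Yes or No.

No

54 km/h ÷ 3.6 = 15.0000 m/s.
a = μg = 0.81 × 9.8 = 7.938 m/s².
Reaction distance = 15.0000 × 1.3 = 19.500 m.
Braking distance = v²/(2a) = 225.000 / 15.876 = 14.172 m.
Total stopping distance = 19.500 + 14.172 = 33.672 m, vs 22 m available — it cannot stop in time and overshoots by 33.672 − 22 = 11.672 m.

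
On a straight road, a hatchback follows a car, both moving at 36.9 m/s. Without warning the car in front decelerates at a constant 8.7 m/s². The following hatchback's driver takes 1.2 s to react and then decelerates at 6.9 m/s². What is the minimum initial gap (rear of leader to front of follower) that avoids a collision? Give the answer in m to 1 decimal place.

Leader travels v²/(2a_L) = 1361.610 / 17.400 = 78.253 m before stopping.
Follower covers v·t_r = 36.9000 × 1.2 = 44.280 m while reacting, then v²/(2a_F) = 1361.610 / 13.800 = 98.667 m while braking, for a total of 44.280 + 98.667 = 142.947 m.
Since a_F ≤ a_L and the follower starts braking later, the follower is never slower than the leader, so the closest approach is when both have stopped.
Minimum gap = 142.947 − 78.253 = 64.694 m.

Minimum gap ≈ 64.7 m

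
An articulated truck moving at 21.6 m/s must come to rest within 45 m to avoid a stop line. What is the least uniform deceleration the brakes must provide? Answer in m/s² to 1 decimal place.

v² = 2a·d ⇒ a = v²/(2d) = 21.6000² / (2 × 45.000) = 466.560 / 90.000 = 5.1840 m/s².

Required deceleration ≈ 5.2 m/s²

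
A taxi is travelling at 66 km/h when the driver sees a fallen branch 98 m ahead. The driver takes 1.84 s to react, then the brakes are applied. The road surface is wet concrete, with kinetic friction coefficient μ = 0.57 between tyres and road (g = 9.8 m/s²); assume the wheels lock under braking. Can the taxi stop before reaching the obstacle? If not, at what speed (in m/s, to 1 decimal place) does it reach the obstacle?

Yes — it stops about 34.2 m short of the obstacle, so it never reaches it

66 km/h ÷ 3.6 = 18.3333 m/s.
a = μg = 0.57 × 9.8 = 5.586 m/s².
Reaction distance = 18.3333 × 1.84 = 33.733 m.
Braking distance = v²/(2a) = 336.110 / 11.172 = 30.085 m.
Total stopping distance = 33.733 + 30.085 = 63.818 m, vs 98 m available — it stops with 98 − 63.818 = 34.182 m to spare.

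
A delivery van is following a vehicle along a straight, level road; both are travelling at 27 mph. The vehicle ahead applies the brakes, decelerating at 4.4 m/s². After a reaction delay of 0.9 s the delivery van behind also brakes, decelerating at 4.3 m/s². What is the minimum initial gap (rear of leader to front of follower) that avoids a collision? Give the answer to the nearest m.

27 mph × 0.44704 = 12.0701 m/s.
Leader travels v²/(2a_L) = 145.687 / 8.800 = 16.555 m before stopping.
Follower covers v·t_r = 12.0701 × 0.9 = 10.863 m while reacting, then v²/(2a_F) = 145.687 / 8.600 = 16.940 m while braking, for a total of 10.863 + 16.940 = 27.803 m.
Since a_F ≤ a_L and the follower starts braking later, the follower is never slower than the leader, so the closest approach is when both have stopped.
Minimum gap = 27.803 − 16.555 = 11.248 m.

Minimum gap ≈ 11 m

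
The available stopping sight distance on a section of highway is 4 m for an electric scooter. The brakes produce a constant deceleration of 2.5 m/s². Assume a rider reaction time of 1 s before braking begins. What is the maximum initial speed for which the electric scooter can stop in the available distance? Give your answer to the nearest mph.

Stopping distance: v·t_r + v²/(2a) = 4 with t_r = 1 s and a = 2.500 m/s².
So v² + 5.000 v − 20.00 = 0.
Positive root: v = −a·t_r + √((a·t_r)² + 2a·d) = −2.500 + √(6.250 + 20.00) = 2.6235 m/s.
2.6235 m/s ÷ 0.44704 = 5.869 mph.

Maximum speed ≈ 6 mph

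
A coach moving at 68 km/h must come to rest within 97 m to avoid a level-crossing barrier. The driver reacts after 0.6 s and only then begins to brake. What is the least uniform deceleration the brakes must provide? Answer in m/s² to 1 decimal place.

68 km/h ÷ 3.6 = 18.8889 m/s.
Distance covered during reaction = 18.8889 × 0.6 = 11.333 m.
Distance available for braking: 97 − 11.333 = 85.667 m.
v² = 2a·d ⇒ a = v²/(2d) = 18.8889² / (2 × 85.667) = 356.791 / 171.334 = 2.0824 m/s².

Required deceleration ≈ 2.1 m/s²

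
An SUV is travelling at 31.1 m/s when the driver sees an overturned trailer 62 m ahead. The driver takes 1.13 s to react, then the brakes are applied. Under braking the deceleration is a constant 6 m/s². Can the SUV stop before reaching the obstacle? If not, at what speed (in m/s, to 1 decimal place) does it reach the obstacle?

No — it strikes the obstacle at 25.4 m/s

Reaction distance = 31.1000 × 1.13 = 35.143 m.
Braking distance needed to stop: v²/(2a) = 967.210 / 12.000 = 80.601 m, so total needed = 35.143 + 80.601 = 115.744 m > 62 m — it cannot stop.
Distance remaining when braking begins: 62 − 35.143 = 26.857 m.
v² = v₀² − 2a·d = 967.210 − 2 × 6.000 × 26.857 = 644.926 m²/s².
v = √644.926 = 25.395 m/s.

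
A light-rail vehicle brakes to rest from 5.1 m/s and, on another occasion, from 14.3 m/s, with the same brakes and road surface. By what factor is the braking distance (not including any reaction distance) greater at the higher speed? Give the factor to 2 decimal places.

Factor ≈ 7.86

Braking distance d = v²/(2a), so with a fixed, d ∝ v².
Factor = (14.3/5.1)² = 2.8039² = 7.8619.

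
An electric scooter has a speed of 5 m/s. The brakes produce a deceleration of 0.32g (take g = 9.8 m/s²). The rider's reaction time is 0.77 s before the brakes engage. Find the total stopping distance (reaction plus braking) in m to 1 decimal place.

Total stopping distance ≈ 7.8 m

a = 0.32 × 9.8 = 3.136 m/s².
Reaction distance = v·t_r = 5.0000 × 0.77 = 3.850 m.
Braking distance = v²/(2a) = 5.0000² / (2 × 3.136) = 25.000 / 6.272 = 3.986 m.
Total = 3.850 + 3.986 = 7.836 m.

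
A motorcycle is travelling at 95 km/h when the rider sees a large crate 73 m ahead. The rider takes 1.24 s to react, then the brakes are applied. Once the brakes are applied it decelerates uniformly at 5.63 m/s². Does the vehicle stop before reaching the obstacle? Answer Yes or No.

95 km/h ÷ 3.6 = 26.3889 m/s.
Reaction distance = 26.3889 × 1.24 = 32.722 m.
Braking distance = v²/(2a) = 696.374 / 11.260 = 61.845 m.
Total stopping distance = 32.722 + 61.845 = 94.567 m, vs 73 m available — it cannot stop in time and overshoots by 94.567 − 73 = 21.567 m.

No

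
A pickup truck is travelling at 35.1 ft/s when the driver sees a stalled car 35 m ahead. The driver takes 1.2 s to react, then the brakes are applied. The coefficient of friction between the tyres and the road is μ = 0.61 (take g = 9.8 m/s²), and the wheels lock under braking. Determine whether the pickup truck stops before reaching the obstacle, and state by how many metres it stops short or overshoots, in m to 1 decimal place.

Yes — it stops 12.6 m short of the obstacle

35.1 ft/s × 0.3048 = 10.6985 m/s.
a = μg = 0.61 × 9.8 = 5.978 m/s².
Reaction distance = 10.6985 × 1.2 = 12.838 m.
Braking distance = v²/(2a) = 114.458 / 11.956 = 9.573 m.
Total stopping distance = 12.838 + 9.573 = 22.411 m, vs 35 m available — it stops with 35 − 22.411 = 12.589 m to spare.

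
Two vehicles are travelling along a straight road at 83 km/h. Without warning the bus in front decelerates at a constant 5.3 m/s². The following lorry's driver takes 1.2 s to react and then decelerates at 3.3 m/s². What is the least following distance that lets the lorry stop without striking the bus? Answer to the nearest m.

Minimum gap ≈ 58 m

83 km/h ÷ 3.6 = 23.0556 m/s.
Leader travels v²/(2a_L) = 531.561 / 10.600 = 50.147 m before stopping.
Follower covers v·t_r = 23.0556 × 1.2 = 27.667 m while reacting, then v²/(2a_F) = 531.561 / 6.600 = 80.540 m while braking, for a total of 27.667 + 80.540 = 108.207 m.
Since a_F ≤ a_L and the follower starts braking later, the follower is never slower than the leader, so the closest approach is when both have stopped.
Minimum gap = 108.207 − 50.147 = 58.060 m.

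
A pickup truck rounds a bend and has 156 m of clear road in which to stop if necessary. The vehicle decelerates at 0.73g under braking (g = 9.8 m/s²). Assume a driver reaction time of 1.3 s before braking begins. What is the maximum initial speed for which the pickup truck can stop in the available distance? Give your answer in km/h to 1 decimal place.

a = 0.73 × 9.8 = 7.154 m/s².
Stopping distance: v·t_r + v²/(2a) = 156 with t_r = 1.3 s and a = 7.154 m/s².
So v² + 18.600 v − 2232.05 = 0.
Positive root: v = −a·t_r + √((a·t_r)² + 2a·d) = −9.300 + √(86.490 + 2232.05) = 38.8512 m/s.
38.8512 m/s × 3.6 = 139.864 km/h.

Maximum speed ≈ 139.9 km/h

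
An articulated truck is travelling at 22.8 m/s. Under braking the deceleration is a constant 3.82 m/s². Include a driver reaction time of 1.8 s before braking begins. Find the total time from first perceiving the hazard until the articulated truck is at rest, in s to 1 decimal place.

Braking time = v/a = 22.8000 / 3.820 = 5.969 s.
Total = 1.8 + 5.969 = 7.769 s.

Total time ≈ 7.8 s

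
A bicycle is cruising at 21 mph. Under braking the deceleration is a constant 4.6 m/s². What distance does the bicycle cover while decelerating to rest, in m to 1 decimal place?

21 mph × 0.44704 = 9.3878 m/s.
Braking distance = v²/(2a) = 9.3878² / (2 × 4.600) = 88.131 / 9.200 = 9.579 m.

Braking distance ≈ 9.6 m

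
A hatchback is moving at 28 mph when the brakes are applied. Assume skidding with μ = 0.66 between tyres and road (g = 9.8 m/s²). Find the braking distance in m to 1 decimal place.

Braking distance ≈ 12.1 m

28 mph × 0.44704 = 12.5171 m/s.
a = μg = 0.66 × 9.8 = 6.468 m/s².
Braking distance = v²/(2a) = 12.5171² / (2 × 6.468) = 156.678 / 12.936 = 12.112 m.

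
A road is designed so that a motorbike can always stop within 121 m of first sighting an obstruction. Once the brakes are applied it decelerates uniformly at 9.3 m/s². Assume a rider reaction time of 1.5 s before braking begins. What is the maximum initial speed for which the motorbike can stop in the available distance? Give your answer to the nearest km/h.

Stopping distance: v·t_r + v²/(2a) = 121 with t_r = 1.5 s and a = 9.300 m/s².
So v² + 27.900 v − 2250.60 = 0.
Positive root: v = −a·t_r + √((a·t_r)² + 2a·d) = −13.950 + √(194.602 + 2250.60) = 35.4990 m/s.
35.4990 m/s × 3.6 = 127.796 km/h.

Maximum speed ≈ 128 km/h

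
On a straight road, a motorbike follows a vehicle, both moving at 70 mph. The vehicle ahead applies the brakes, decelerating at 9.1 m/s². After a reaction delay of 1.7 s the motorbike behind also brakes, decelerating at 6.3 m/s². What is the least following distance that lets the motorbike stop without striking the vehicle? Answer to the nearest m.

Minimum gap ≈ 77 m

70 mph × 0.44704 = 31.2928 m/s.
Leader travels v²/(2a_L) = 979.239 / 18.200 = 53.804 m before stopping.
Follower covers v·t_r = 31.2928 × 1.7 = 53.198 m while reacting, then v²/(2a_F) = 979.239 / 12.600 = 77.717 m while braking, for a total of 53.198 + 77.717 = 130.915 m.
Since a_F ≤ a_L and the follower starts braking later, the follower is never slower than the leader, so the closest approach is when both have stopped.
Minimum gap = 130.915 − 53.804 = 77.111 m.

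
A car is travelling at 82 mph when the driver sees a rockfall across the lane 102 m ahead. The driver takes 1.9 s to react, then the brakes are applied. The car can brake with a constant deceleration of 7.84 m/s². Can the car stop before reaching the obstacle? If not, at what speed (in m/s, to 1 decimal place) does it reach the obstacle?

No — it strikes the obstacle at 28.9 m/s

82 mph × 0.44704 = 36.6573 m/s.
Reaction distance = 36.6573 × 1.9 = 69.649 m.
Braking distance needed to stop: v²/(2a) = 1343.758 / 15.680 = 85.699 m, so total needed = 69.649 + 85.699 = 155.348 m > 102 m — it cannot stop.
Distance remaining when braking begins: 102 − 69.649 = 32.351 m.
v² = v₀² − 2a·d = 1343.758 − 2 × 7.840 × 32.351 = 836.494 m²/s².
v = √836.494 = 28.922 m/s.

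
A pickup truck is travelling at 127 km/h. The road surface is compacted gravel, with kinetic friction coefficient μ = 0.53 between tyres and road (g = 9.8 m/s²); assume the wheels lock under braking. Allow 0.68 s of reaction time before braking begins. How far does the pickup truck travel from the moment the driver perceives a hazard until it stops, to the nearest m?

Total stopping distance ≈ 144 m

127 km/h ÷ 3.6 = 35.2778 m/s.
a = μg = 0.53 × 9.8 = 5.194 m/s².
Reaction distance = v·t_r = 35.2778 × 0.68 = 23.989 m.
Braking distance = v²/(2a) = 35.2778² / (2 × 5.194) = 1244.523 / 10.388 = 119.804 m.
Total = 23.989 + 119.804 = 143.793 m.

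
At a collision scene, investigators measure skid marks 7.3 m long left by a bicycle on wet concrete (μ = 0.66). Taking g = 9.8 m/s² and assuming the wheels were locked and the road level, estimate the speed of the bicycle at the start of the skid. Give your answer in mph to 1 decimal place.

Initial speed ≈ 21.7 mph

Deceleration a = μg = 0.66 × 9.8 = 6.468 m/s².
v = √(2a·d) = √(2 × 6.468 × 7.3) = √94.433 = 9.7177 m/s.
= 9.7177 ÷ 0.44704 = 21.738 mph.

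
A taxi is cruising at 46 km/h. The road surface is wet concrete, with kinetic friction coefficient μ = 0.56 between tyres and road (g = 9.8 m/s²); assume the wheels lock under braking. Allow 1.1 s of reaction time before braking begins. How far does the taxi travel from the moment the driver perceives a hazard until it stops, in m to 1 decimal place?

Total stopping distance ≈ 28.9 m

46 km/h ÷ 3.6 = 12.7778 m/s.
a = μg = 0.56 × 9.8 = 5.488 m/s².
Reaction distance = v·t_r = 12.7778 × 1.1 = 14.056 m.
Braking distance = v²/(2a) = 12.7778² / (2 × 5.488) = 163.272 / 10.976 = 14.875 m.
Total = 14.056 + 14.875 = 28.931 m.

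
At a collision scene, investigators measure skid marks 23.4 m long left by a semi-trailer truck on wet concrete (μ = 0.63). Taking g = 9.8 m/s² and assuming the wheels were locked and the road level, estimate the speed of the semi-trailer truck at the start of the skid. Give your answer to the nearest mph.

Initial speed ≈ 38 mph

Deceleration a = μg = 0.63 × 9.8 = 6.174 m/s².
v = √(2a·d) = √(2 × 6.174 × 23.4) = √288.943 = 16.9983 m/s.
= 16.9983 ÷ 0.44704 = 38.024 mph.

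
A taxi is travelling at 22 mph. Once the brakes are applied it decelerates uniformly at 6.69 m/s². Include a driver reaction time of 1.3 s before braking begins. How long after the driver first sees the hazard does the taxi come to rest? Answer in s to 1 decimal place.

Total time ≈ 2.8 s

22 mph × 0.44704 = 9.8349 m/s.
Braking time = v/a = 9.8349 / 6.690 = 1.470 s.
Total = 1.3 + 1.470 = 2.770 s.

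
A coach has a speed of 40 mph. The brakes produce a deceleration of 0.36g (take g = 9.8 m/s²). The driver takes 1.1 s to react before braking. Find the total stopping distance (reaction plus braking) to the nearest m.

40 mph × 0.44704 = 17.8816 m/s.
a = 0.36 × 9.8 = 3.528 m/s².
Reaction distance = v·t_r = 17.8816 × 1.1 = 19.670 m.
Braking distance = v²/(2a) = 17.8816² / (2 × 3.528) = 319.752 / 7.056 = 45.316 m.
Total = 19.670 + 45.316 = 64.986 m.

Total stopping distance ≈ 65 m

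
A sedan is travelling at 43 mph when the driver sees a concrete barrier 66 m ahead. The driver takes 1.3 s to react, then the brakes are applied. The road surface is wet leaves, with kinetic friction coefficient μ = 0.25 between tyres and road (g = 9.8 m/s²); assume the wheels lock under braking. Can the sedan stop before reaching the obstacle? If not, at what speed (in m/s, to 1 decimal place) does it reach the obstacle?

No — it strikes the obstacle at 13.0 m/s

43 mph × 0.44704 = 19.2227 m/s.
a = μg = 0.25 × 9.8 = 2.450 m/s².
Reaction distance = 19.2227 × 1.3 = 24.990 m.
Braking distance needed to stop: v²/(2a) = 369.512 / 4.900 = 75.411 m, so total needed = 24.990 + 75.411 = 100.401 m > 66 m — it cannot stop.
Distance remaining when braking begins: 66 − 24.990 = 41.010 m.
v² = v₀² − 2a·d = 369.512 − 2 × 2.450 × 41.010 = 168.563 m²/s².
v = √168.563 = 12.983 m/s.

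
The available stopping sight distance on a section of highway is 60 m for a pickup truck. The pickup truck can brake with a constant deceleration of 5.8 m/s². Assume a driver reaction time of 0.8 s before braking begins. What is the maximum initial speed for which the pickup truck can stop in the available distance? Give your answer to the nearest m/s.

Maximum speed ≈ 22 m/s

Stopping distance: v·t_r + v²/(2a) = 60 with t_r = 0.8 s and a = 5.800 m/s².
So v² + 9.280 v − 696.00 = 0.
Positive root: v = −a·t_r + √((a·t_r)² + 2a·d) = −4.640 + √(21.530 + 696.00) = 22.1468 m/s.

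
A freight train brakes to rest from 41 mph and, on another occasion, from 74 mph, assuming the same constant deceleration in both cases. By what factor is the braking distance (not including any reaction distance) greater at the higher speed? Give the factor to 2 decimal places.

Factor ≈ 3.26

Braking distance d = v²/(2a), so with a fixed, d ∝ v².
Factor = (74/41)² = 1.8049² = 3.2577.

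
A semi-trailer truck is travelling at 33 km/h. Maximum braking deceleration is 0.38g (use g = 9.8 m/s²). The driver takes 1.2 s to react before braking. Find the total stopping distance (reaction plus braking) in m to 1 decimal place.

Total stopping distance ≈ 22.3 m

33 km/h ÷ 3.6 = 9.1667 m/s.
a = 0.38 × 9.8 = 3.724 m/s².
Reaction distance = v·t_r = 9.1667 × 1.2 = 11.000 m.
Braking distance = v²/(2a) = 9.1667² / (2 × 3.724) = 84.028 / 7.448 = 11.282 m.
Total = 11.000 + 11.282 = 22.282 m.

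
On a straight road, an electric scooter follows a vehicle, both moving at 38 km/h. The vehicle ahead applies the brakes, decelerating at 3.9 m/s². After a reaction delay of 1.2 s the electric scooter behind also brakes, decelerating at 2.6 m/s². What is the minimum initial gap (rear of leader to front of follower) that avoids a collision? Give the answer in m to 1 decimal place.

38 km/h ÷ 3.6 = 10.5556 m/s.
Leader travels v²/(2a_L) = 111.421 / 7.800 = 14.285 m before stopping.
Follower covers v·t_r = 10.5556 × 1.2 = 12.667 m while reacting, then v²/(2a_F) = 111.421 / 5.200 = 21.427 m while braking, for a total of 12.667 + 21.427 = 34.094 m.
Since a_F ≤ a_L and the follower starts braking later, the follower is never slower than the leader, so the closest approach is when both have stopped.
Minimum gap = 34.094 − 14.285 = 19.809 m.

Minimum gap ≈ 19.8 m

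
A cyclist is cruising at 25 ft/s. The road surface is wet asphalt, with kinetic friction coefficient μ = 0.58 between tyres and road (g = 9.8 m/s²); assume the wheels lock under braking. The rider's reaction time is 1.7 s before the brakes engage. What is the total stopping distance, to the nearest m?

25 ft/s × 0.3048 = 7.6200 m/s.
a = μg = 0.58 × 9.8 = 5.684 m/s².
Reaction distance = v·t_r = 7.6200 × 1.7 = 12.954 m.
Braking distance = v²/(2a) = 7.6200² / (2 × 5.684) = 58.064 / 11.368 = 5.108 m.
Total = 12.954 + 5.108 = 18.062 m.

Total stopping distance ≈ 18 m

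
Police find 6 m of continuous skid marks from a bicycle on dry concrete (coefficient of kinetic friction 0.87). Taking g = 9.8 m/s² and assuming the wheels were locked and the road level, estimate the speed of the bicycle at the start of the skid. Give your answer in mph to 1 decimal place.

Deceleration a = μg = 0.87 × 9.8 = 8.526 m/s².
v = √(2a·d) = √(2 × 8.526 × 6) = √102.312 = 10.1149 m/s.
= 10.1149 ÷ 0.44704 = 22.626 mph.

Initial speed ≈ 22.6 mph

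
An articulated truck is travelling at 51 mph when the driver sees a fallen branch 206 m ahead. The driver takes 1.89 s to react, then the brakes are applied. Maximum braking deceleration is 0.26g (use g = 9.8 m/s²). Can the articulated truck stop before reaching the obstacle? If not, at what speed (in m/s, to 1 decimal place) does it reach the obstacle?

51 mph × 0.44704 = 22.7990 m/s.
a = 0.26 × 9.8 = 2.548 m/s².
Reaction distance = 22.7990 × 1.89 = 43.090 m.
Braking distance = v²/(2a) = 519.794 / 5.096 = 102.000 m.
Total stopping distance = 43.090 + 102.000 = 145.090 m, vs 206 m available — it stops with 206 − 145.090 = 60.910 m to spare.

Yes — it stops about 60.9 m short of the obstacle, so it never reaches it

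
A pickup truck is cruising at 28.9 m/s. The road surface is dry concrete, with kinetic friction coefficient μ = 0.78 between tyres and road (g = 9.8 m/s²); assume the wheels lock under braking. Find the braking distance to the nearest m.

Braking distance ≈ 55 m

a = μg = 0.78 × 9.8 = 7.644 m/s².
Braking distance = v²/(2a) = 28.9000² / (2 × 7.644) = 835.210 / 15.288 = 54.632 m.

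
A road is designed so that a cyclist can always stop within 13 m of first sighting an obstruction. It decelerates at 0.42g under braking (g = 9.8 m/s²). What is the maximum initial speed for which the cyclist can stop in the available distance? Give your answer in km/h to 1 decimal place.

Maximum speed ≈ 37.2 km/h

a = 0.42 × 9.8 = 4.116 m/s².
v²/(2a) = d ⇒ v = √(2 × 4.116 × 13) = √107.02 = 10.3450 m/s.
10.3450 m/s × 3.6 = 37.242 km/h.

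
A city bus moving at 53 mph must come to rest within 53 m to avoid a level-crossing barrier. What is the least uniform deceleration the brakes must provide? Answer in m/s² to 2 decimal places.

53 mph × 0.44704 = 23.6931 m/s.
v² = 2a·d ⇒ a = v²/(2d) = 23.6931² / (2 × 53.000) = 561.363 / 106.000 = 5.2959 m/s².

Required deceleration ≈ 5.30 m/s²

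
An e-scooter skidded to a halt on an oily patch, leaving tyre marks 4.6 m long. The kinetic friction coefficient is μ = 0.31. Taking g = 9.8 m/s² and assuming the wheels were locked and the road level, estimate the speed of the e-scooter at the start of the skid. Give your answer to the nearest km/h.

Deceleration a = μg = 0.31 × 9.8 = 3.038 m/s².
v = √(2a·d) = √(2 × 3.038 × 4.6) = √27.950 = 5.2868 m/s.
= 5.2868 × 3.6 = 19.032 km/h.

Initial speed ≈ 19 km/h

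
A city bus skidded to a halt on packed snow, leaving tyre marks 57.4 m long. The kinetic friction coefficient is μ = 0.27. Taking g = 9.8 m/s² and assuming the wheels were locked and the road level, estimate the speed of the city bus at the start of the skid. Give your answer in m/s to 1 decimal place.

Deceleration a = μg = 0.27 × 9.8 = 2.646 m/s².
v = √(2a·d) = √(2 × 2.646 × 57.4) = √303.761 = 17.4287 m/s.

Initial speed ≈ 17.4 m/s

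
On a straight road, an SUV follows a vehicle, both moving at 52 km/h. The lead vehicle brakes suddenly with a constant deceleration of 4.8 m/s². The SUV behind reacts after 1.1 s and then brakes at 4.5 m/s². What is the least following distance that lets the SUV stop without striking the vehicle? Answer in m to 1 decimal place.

52 km/h ÷ 3.6 = 14.4444 m/s.
Leader travels v²/(2a_L) = 208.641 / 9.600 = 21.733 m before stopping.
Follower covers v·t_r = 14.4444 × 1.1 = 15.889 m while reacting, then v²/(2a_F) = 208.641 / 9.000 = 23.182 m while braking, for a total of 15.889 + 23.182 = 39.071 m.
Since a_F ≤ a_L and the follower starts braking later, the follower is never slower than the leader, so the closest approach is when both have stopped.
Minimum gap = 39.071 − 21.733 = 17.338 m.

Minimum gap ≈ 17.3 m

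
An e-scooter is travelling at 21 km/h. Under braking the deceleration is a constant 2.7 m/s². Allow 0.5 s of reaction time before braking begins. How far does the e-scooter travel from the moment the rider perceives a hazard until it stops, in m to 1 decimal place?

Total stopping distance ≈ 9.2 m

21 km/h ÷ 3.6 = 5.8333 m/s.
Reaction distance = v·t_r = 5.8333 × 0.5 = 2.917 m.
Braking distance = v²/(2a) = 5.8333² / (2 × 2.700) = 34.027 / 5.400 = 6.301 m.
Total = 2.917 + 6.301 = 9.218 m.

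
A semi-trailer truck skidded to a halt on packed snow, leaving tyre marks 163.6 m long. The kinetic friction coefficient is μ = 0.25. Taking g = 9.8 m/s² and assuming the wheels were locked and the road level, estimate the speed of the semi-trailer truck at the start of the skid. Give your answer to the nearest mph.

Deceleration a = μg = 0.25 × 9.8 = 2.450 m/s².
v = √(2a·d) = √(2 × 2.450 × 163.6) = √801.640 = 28.3132 m/s.
= 28.3132 ÷ 0.44704 = 63.335 mph.

Initial speed ≈ 63 mph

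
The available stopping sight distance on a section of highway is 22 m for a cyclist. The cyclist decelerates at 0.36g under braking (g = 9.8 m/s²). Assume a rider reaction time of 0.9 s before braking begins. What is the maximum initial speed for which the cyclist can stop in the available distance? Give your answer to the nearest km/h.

Maximum speed ≈ 35 km/h

a = 0.36 × 9.8 = 3.528 m/s².
Stopping distance: v·t_r + v²/(2a) = 22 with t_r = 0.9 s and a = 3.528 m/s².
So v² + 6.350 v − 155.23 = 0.
Positive root: v = −a·t_r + √((a·t_r)² + 2a·d) = −3.175 + √(10.081 + 155.23) = 9.6823 m/s.
9.6823 m/s × 3.6 = 34.856 km/h.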